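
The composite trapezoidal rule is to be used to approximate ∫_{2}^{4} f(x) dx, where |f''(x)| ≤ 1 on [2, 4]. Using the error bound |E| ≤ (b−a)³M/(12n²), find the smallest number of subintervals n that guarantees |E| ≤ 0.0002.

58

Need 8/(12n²) ≤ 0.0002.
n² ≥ 8/(12·0.0002) = 3333.33 ⇒ n ≥ 57.7350, so the smallest n is 58.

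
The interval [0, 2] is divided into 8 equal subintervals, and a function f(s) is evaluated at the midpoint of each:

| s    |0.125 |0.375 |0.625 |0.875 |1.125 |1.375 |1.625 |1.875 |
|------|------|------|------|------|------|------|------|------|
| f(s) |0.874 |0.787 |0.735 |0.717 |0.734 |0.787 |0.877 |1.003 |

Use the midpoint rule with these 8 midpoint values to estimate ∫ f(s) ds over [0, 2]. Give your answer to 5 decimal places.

h = 0.25, n = 8.
h·[y(m₁) + y(m₂) + y(m₃) + y(m₄) + y(m₅) + y(m₆) + y(m₇) + y(m₈)] = 0.25·(6.514) = 1.62850.

1.62850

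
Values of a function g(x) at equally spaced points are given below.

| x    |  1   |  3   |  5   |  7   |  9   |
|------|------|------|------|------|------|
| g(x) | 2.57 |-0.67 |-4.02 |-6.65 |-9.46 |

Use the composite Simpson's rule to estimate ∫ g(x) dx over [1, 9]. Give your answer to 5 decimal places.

h = 2, n = 4.
(h/3)·[y₀ + 4y₁ + 2y₂ + 4y₃ + y₄] = 0.666667·(-44.21) = -29.47333.

-29.47333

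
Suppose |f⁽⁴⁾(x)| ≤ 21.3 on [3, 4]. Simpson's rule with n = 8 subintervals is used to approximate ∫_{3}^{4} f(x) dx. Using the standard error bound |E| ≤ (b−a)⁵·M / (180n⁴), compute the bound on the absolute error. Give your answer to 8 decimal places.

|E| ≤ (1)⁵·21.3 / (180·8⁴) = 21.3/737280 = 0.00002889.

0.00002889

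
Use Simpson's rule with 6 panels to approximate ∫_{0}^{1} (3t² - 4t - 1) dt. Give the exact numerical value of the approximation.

-2

h = (1 − 0)/6 = 0.166667.
Nodes t₀,…,t₆ = 0, 0.166667, 0.333333, 0.5, 0.666667, 0.833333, 1.
f(t) = 3t² - 4t - 1: f₀=-1, f₁=-1.583333, f₂=-2, f₃=-2.25, f₄=-2.333333, f₅=-2.25, f₆=-2.
(h/3)·[f₀ + 4f₁ + 2f₂ + 4f₃ + 2f₄ + 4f₅ + f₆] = 0.055556·(-36) = -2.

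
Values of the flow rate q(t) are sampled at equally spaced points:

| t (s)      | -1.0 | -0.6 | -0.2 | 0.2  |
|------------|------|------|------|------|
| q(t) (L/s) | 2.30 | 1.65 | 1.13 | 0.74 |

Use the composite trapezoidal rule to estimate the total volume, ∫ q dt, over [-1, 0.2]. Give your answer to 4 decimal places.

h = 0.4, n = 3.
(h/2)·[y₀ + 2y₁ + 2y₂ + y₃] = 0.2·(8.60) = 1.7200.

1.7200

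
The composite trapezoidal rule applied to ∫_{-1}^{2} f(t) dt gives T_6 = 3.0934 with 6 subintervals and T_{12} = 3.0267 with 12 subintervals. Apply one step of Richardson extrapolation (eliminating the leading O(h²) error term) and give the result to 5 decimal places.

R = (4·T_{12} − T_6) / 3 = (4·3.0267 − 3.0934)/3 = (9.0134)/3 = 3.00447.

3.00447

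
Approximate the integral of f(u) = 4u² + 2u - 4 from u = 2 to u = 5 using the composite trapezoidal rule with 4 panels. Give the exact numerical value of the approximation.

h = (5 − 2)/4 = 0.75.
Nodes u₀,…,u₄ = 2, 2.75, 3.5, 4.25, 5.
f(u) = 4u² + 2u - 4: f₀=16, f₁=31.75, f₂=52, f₃=76.75, f₄=106.
(h/2)·[f₀ + 2f₁ + 2f₂ + 2f₃ + f₄] = 0.375·(443) = 166.125.

166.125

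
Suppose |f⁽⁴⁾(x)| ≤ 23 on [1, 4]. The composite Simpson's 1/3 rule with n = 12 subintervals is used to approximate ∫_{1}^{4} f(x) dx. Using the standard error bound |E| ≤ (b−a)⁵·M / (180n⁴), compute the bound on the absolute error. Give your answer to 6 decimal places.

0.001497

|E| ≤ (3)⁵·23 / (180·12⁴) = 5589/3732480 = 0.001497.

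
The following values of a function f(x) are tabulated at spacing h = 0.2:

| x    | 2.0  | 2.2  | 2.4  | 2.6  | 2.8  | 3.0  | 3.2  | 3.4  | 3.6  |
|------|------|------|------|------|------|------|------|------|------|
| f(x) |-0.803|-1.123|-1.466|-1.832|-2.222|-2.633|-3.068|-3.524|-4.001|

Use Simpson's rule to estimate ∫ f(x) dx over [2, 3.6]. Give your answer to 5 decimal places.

-3.65093

h = 0.2, n = 8.
(h/3)·[y₀ + 4y₁ + 2y₂ + 4y₃ + 2y₄ + 4y₅ + 2y₆ + 4y₇ + y₈] = 0.066667·(-54.764) = -3.65093.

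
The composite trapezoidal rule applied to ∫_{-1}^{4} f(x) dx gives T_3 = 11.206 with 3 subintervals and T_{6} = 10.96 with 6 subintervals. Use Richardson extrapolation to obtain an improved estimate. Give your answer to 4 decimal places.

R = (4·T_{6} − T_3) / 3 = (4·10.96 − 11.206)/3 = (32.634)/3 = 10.8780.

10.8780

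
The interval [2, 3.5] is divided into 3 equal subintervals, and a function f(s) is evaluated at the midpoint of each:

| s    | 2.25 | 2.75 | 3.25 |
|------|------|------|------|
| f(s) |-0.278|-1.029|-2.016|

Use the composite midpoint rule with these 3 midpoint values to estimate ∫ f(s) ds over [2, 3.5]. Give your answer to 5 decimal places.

-1.66150

h = 0.5, n = 3.
h·[y(m₁) + y(m₂) + y(m₃)] = 0.5·(-3.323) = -1.66150.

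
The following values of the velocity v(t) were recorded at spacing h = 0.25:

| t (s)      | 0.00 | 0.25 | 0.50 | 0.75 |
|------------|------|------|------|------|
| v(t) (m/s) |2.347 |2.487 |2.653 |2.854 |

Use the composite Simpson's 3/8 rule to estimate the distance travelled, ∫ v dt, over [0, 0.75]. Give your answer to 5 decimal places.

1.93322

h = 0.25, n = 3.
(3h/8)·[y₀ + 3y₁ + 3y₂ + y₃] = 0.09375·(20.621) = 1.93322.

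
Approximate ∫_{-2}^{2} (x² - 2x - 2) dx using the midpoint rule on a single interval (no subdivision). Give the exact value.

M = (b−a)·f(0) = 4·(-2) = -8.

-8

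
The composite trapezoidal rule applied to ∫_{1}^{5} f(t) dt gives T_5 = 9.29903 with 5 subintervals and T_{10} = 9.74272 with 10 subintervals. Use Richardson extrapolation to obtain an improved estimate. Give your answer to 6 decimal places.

9.890617

R = (4·T_{10} − T_5) / 3 = (4·9.74272 − 9.29903)/3 = (29.67185)/3 = 9.890617.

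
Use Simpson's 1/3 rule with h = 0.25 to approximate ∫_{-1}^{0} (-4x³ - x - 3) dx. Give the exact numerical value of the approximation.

-1.5

h = (0 − (-1))/4 = 0.25.
Nodes x₀,…,x₄ = -1, -0.75, -0.5, -0.25, 0.
f(x) = -4x³ - x - 3: f₀=2, f₁=-0.5625, f₂=-2, f₃=-2.6875, f₄=-3.
(h/3)·[f₀ + 4f₁ + 2f₂ + 4f₃ + f₄] = 0.083333·(-18) = -1.5.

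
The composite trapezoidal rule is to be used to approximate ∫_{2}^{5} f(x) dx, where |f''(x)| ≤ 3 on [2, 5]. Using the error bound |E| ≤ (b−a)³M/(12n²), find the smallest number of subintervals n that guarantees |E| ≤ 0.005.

Need 81/(12n²) ≤ 0.005.
n² ≥ 81/(12·0.005) = 1350 ⇒ n ≥ 36.7423, so the smallest n is 37.

37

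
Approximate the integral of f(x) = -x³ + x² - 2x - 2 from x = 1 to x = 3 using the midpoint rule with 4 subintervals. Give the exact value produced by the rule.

-23.125

h = (3 − 1)/4 = 0.5.
Midpoints m₁,…,m₄ = 1.25, 1.75, 2.25, 2.75.
f(m₁)=-4.890625, f(m₂)=-7.796875, f(m₃)=-12.828125, f(m₄)=-20.734375.
h·[f(m₁) + f(m₂) + f(m₃) + f(m₄)] = 0.5·(-46.25) = -23.125.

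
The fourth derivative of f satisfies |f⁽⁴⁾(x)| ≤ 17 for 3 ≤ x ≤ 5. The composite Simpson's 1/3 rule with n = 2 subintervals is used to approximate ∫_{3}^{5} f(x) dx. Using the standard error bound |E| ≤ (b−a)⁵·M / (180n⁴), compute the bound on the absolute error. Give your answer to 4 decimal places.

|E| ≤ (2)⁵·17 / (180·2⁴) = 544/2880 = 0.1889.

0.1889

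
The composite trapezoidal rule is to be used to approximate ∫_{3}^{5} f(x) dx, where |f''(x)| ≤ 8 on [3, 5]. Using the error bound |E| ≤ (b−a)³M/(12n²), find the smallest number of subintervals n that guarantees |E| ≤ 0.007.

28

Need 64/(12n²) ≤ 0.007.
n² ≥ 64/(12·0.007) = 761.905 ⇒ n ≥ 27.6026, so the smallest n is 28.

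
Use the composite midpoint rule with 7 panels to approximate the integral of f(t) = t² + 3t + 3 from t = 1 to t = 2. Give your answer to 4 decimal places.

9.8316

h = (2 − 1)/7 = 0.142857.
Midpoints m₁,…,m₇ = 1.071429, 1.214286, 1.357143, 1.5, 1.642857, 1.785714, 1.928571.
f(m₁)=7.362245, f(m₂)=8.117347, f(m₃)=8.913265, f(m₄)=9.75, f(m₅)=10.627551, f(m₆)=11.545918, f(m₇)=12.505102.
h·[f(m₁) + f(m₂) + f(m₃) + f(m₄) + f(m₅) + f(m₆) + f(m₇)] = 0.142857·(68.821429) = 9.8316.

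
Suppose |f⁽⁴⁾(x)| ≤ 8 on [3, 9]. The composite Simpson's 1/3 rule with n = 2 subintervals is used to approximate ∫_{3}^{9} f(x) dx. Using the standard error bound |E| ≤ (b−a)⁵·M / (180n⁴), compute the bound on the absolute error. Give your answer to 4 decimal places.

21.6000

|E| ≤ (6)⁵·8 / (180·2⁴) = 62208/2880 = 21.6000.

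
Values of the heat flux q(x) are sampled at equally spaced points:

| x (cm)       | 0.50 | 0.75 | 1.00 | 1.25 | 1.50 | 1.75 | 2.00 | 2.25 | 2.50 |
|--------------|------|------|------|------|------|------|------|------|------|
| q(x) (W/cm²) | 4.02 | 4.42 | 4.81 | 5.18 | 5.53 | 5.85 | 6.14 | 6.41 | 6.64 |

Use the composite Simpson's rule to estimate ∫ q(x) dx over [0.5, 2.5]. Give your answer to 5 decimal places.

10.92167

h = 0.25, n = 8.
(h/3)·[y₀ + 4y₁ + 2y₂ + 4y₃ + 2y₄ + 4y₅ + 2y₆ + 4y₇ + y₈] = 0.083333·(131.06) = 10.92167.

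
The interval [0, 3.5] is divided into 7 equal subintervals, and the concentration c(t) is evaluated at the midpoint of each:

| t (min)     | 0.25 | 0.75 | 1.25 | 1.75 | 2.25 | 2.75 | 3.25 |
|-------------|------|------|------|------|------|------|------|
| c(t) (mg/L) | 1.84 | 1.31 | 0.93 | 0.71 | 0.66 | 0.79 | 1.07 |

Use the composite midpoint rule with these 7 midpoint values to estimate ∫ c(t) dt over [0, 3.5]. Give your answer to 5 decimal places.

h = 0.5, n = 7.
h·[y(m₁) + y(m₂) + y(m₃) + y(m₄) + y(m₅) + y(m₆) + y(m₇)] = 0.5·(7.31) = 3.65500.

3.65500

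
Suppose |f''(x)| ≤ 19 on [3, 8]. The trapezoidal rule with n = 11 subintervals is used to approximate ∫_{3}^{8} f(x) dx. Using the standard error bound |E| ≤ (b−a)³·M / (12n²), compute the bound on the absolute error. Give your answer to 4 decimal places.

1.6357

|E| ≤ (5)³·19 / (12·11²) = 2375/1452 = 1.6357.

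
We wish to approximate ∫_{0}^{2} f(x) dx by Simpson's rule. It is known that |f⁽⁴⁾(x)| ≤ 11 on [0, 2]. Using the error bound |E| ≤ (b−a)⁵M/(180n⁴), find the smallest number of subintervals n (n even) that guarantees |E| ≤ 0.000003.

30

Need 352/(180n⁴) ≤ 0.000003.
n⁴ ≥ 352/(180·0.000003) = 651852 ⇒ n ≥ 28.4143, so the smallest even n is 30. (n must be even for Simpson's rule.)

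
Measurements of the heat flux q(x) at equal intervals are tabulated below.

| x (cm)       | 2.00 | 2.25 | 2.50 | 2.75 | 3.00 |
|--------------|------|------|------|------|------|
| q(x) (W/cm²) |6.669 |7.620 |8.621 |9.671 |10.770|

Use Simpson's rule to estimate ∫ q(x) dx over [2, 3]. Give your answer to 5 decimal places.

8.65375

h = 0.25, n = 4.
(h/3)·[y₀ + 4y₁ + 2y₂ + 4y₃ + y₄] = 0.083333·(103.845) = 8.65375.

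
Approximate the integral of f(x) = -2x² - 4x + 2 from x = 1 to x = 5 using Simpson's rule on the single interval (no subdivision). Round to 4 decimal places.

-122.6667

S = (b−a)/6 · [f(1) + 4f(3) + f(5)] = 0.666667·[(-4) + 4·(-28) + (-68)] = -122.6667.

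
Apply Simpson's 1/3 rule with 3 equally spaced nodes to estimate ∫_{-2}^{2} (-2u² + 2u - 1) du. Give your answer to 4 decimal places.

h = (2 − (-2))/2 = 2.
Nodes u₀,…,u₂ = -2, 0, 2.
f(u) = -2u² + 2u - 1: f₀=-13, f₁=-1, f₂=-5.
(h/3)·[f₀ + 4f₁ + f₂] = 0.666667·(-22) = -14.6667.

-14.6667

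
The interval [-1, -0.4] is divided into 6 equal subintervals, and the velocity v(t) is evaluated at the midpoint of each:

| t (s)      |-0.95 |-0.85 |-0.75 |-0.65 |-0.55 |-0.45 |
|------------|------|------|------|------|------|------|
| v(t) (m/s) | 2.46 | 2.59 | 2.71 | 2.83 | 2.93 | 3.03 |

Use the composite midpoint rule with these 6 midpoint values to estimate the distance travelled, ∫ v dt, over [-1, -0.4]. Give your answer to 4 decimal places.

1.6550

h = 0.1, n = 6.
h·[y(m₁) + y(m₂) + y(m₃) + y(m₄) + y(m₅) + y(m₆)] = 0.1·(16.55) = 1.6550.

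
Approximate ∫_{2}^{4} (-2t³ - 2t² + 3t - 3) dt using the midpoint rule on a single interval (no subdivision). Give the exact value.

M = (b−a)·f(3) = 2·(-66) = -132.

-132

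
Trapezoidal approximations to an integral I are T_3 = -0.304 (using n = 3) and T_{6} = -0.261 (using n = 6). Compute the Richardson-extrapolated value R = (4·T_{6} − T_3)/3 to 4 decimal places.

R = (4·T_{6} − T_3) / 3 = (4·(-0.261) − (-0.304))/3 = (-0.740)/3 = -0.2467.

-0.2467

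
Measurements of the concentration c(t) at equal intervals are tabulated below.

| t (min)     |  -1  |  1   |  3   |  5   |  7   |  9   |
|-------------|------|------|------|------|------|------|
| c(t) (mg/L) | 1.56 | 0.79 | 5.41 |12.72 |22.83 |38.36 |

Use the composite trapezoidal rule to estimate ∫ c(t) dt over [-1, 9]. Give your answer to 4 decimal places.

123.4200

h = 2, n = 5.
(h/2)·[y₀ + 2y₁ + 2y₂ + 2y₃ + 2y₄ + y₅] = 1·(123.42) = 123.4200.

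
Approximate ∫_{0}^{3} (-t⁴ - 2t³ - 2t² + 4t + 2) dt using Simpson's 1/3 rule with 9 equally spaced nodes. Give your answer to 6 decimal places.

h = (3 − 0)/8 = 0.375.
Nodes t₀,…,t₈ = 0, 0.375, 0.75, 1.125, 1.5, 1.875, 2.25, 2.625, 3.
f(t) = -t⁴ - 2t³ - 2t² + 4t + 2: f₀=2, f₁=3.093505859375, f₂=2.71484375, f₃=-0.480712890625, f₄=-8.3125, f₅=-23.074462890625, f₆=-47.53515625, f₇=-84.937744140625, f₈=-139.
(h/3)·[f₀ + 4f₁ + 2f₂ + 4f₃ + 2f₄ + 4f₅ + 2f₆ + 4f₇ + f₈] = 0.125·(-664.86328125) = -83.107910.

-83.107910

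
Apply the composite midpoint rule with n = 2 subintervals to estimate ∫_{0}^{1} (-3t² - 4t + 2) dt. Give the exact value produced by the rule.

-0.9375

h = (1 − 0)/2 = 0.5.
Midpoints m₁,…,m₂ = 0.25, 0.75.
f(m₁)=0.8125, f(m₂)=-2.6875.
h·[f(m₁) + f(m₂)] = 0.5·(-1.875) = -0.9375.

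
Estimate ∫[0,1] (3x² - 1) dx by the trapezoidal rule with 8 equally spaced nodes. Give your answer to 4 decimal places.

0.0102

h = (1 − 0)/7 = 0.142857.
Nodes x₀,…,x₇ = 0, 0.142857, 0.285714, 0.428571, 0.571429, 0.714286, 0.857143, 1.
f(x) = 3x² - 1: f₀=-1, f₁=-0.938776, f₂=-0.755102, f₃=-0.448980, f₄=-0.020408, f₅=0.530612, f₆=1.204082, f₇=2.
(h/2)·[f₀ + 2f₁ + 2f₂ + 2f₃ + 2f₄ + 2f₅ + 2f₆ + f₇] = 0.071429·(0.142857) = 0.0102.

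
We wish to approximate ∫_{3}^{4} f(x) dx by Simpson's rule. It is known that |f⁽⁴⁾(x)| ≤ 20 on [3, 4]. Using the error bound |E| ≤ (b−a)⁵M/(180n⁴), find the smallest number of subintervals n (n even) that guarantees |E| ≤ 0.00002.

Need 20/(180n⁴) ≤ 0.00002.
n⁴ ≥ 20/(180·0.00002) = 5555.56 ⇒ n ≥ 8.6334, so the smallest even n is 10. (n must be even for Simpson's rule.)

10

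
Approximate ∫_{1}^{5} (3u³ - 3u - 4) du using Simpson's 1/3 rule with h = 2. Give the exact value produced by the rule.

h = (5 − 1)/2 = 2.
Nodes u₀,…,u₂ = 1, 3, 5.
f(u) = 3u³ - 3u - 4: f₀=-4, f₁=68, f₂=356.
(h/3)·[f₀ + 4f₁ + f₂] = 0.666667·(624) = 416.

416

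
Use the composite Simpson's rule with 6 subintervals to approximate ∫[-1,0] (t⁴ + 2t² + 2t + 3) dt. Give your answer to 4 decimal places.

2.8668

h = (0 − (-1))/6 = 0.166667.
Nodes t₀,…,t₆ = -1, -0.833333, -0.666667, -0.5, -0.333333, -0.166667, 0.
f(t) = t⁴ + 2t² + 2t + 3: f₀=4, f₁=3.204475, f₂=2.753086, f₃=2.5625, f₄=2.567901, f₅=2.722994, f₆=3.
(h/3)·[f₀ + 4f₁ + 2f₂ + 4f₃ + 2f₄ + 4f₅ + f₆] = 0.055556·(51.601852) = 2.8668.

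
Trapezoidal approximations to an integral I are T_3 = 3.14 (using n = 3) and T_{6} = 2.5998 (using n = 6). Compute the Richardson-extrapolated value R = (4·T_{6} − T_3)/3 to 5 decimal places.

R = (4·T_{6} − T_3) / 3 = (4·2.5998 − 3.14)/3 = (7.2592)/3 = 2.41973.

2.41973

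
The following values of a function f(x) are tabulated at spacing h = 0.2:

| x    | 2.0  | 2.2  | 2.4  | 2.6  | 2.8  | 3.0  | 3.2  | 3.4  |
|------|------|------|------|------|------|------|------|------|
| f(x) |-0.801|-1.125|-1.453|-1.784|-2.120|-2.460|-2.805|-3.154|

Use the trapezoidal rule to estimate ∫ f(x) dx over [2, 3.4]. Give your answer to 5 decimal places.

-2.74490

h = 0.2, n = 7.
(h/2)·[y₀ + 2y₁ + 2y₂ + 2y₃ + 2y₄ + 2y₅ + 2y₆ + y₇] = 0.1·(-27.449) = -2.74490.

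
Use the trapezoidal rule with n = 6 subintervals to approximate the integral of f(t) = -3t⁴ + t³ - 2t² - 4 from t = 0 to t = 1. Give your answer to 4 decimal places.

-5.0467

h = (1 − 0)/6 = 0.166667.
Nodes t₀,…,t₆ = 0, 0.166667, 0.333333, 0.5, 0.666667, 0.833333, 1.
f(t) = -3t⁴ + t³ - 2t² - 4: f₀=-4, f₁=-4.053241, f₂=-4.222222, f₃=-4.5625, f₄=-5.185185, f₅=-6.256944, f₆=-8.
(h/2)·[f₀ + 2f₁ + 2f₂ + 2f₃ + 2f₄ + 2f₅ + f₆] = 0.083333·(-60.560185) = -5.0467.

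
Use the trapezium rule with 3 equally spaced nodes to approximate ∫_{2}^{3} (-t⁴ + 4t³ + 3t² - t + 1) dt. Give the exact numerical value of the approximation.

40.09375

h = (3 − 2)/2 = 0.5.
Nodes t₀,…,t₂ = 2, 2.5, 3.
f(t) = -t⁴ + 4t³ + 3t² - t + 1: f₀=27, f₁=40.6875, f₂=52.
(h/2)·[f₀ + 2f₁ + f₂] = 0.25·(160.375) = 40.09375.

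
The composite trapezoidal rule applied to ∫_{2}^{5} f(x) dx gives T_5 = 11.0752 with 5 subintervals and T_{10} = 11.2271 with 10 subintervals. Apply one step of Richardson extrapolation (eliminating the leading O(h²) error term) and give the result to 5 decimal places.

R = (4·T_{10} − T_5) / 3 = (4·11.2271 − 11.0752)/3 = (33.8332)/3 = 11.27773.

11.27773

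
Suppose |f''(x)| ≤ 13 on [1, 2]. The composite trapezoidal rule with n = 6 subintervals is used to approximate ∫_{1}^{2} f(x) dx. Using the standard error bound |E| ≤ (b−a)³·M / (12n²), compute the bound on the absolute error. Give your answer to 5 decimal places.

|E| ≤ (1)³·13 / (12·6²) = 13/432 = 0.03009.

0.03009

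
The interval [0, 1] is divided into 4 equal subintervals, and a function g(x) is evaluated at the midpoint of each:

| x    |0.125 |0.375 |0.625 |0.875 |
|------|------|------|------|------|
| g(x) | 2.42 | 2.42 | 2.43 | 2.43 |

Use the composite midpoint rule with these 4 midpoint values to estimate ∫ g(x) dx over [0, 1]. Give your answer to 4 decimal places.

2.4250

h = 0.25, n = 4.
h·[y(m₁) + y(m₂) + y(m₃) + y(m₄)] = 0.25·(9.70) = 2.4250.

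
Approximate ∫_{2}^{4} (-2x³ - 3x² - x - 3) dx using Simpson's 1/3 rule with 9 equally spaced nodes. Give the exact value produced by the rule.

h = (4 − 2)/8 = 0.25.
Nodes x₀,…,x₈ = 2, 2.25, 2.5, 2.75, 3, 3.25, 3.5, 3.75, 4.
f(x) = -2x³ - 3x² - x - 3: f₀=-33, f₁=-43.21875, f₂=-55.5, f₃=-70.03125, f₄=-87, f₅=-106.59375, f₆=-129, f₇=-154.40625, f₈=-183.
(h/3)·[f₀ + 4f₁ + 2f₂ + 4f₃ + 2f₄ + 4f₅ + 2f₆ + 4f₇ + f₈] = 0.083333·(-2256) = -188.

-188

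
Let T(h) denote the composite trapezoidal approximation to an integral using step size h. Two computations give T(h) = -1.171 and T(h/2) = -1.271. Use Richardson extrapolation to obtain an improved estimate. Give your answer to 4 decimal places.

-1.3043

R = (4·T(h/2) − T(h)) / 3 = (4·(-1.271) − (-1.171))/3 = (-3.913)/3 = -1.3043.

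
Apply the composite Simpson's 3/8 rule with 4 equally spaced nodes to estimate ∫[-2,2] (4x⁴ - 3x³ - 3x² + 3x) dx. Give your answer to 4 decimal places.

50.3704

h = (2 − (-2))/3 = 1.333333.
Nodes x₀,…,x₃ = -2, -0.666667, 0.666667, 2.
f(x) = 4x⁴ - 3x³ - 3x² + 3x: f₀=70, f₁=-1.654321, f₂=0.567901, f₃=34.
(3h/8)·[f₀ + 3f₁ + 3f₂ + f₃] = 0.5·(100.740741) = 50.3704.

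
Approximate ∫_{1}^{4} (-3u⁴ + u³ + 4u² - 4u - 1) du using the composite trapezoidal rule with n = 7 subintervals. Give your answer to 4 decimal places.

h = (4 − 1)/7 = 0.428571.
Nodes u₀,…,u₇ = 1, 1.428571, 1.857143, 2.285714, 2.714286, 3.142857, 3.571429, 4.
f(u) = -3u⁴ + u³ + 4u² - 4u - 1: f₀=-3, f₁=-8.130362, f₂=-23.913786, f₃=-59.189088, f₄=-125.224073, f₅=-235.715535, f₆=-406.789254, f₇=-657.
(h/2)·[f₀ + 2f₁ + 2f₂ + 2f₃ + 2f₄ + 2f₅ + 2f₆ + f₇] = 0.214286·(-2377.924198) = -509.5552.

-509.5552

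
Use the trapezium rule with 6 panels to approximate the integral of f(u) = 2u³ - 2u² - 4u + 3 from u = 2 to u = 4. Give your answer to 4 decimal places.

65.2593

h = (4 − 2)/6 = 0.333333.
Nodes u₀,…,u₆ = 2, 2.333333, 2.666667, 3, 3.333333, 3.666667, 4.
f(u) = 2u³ - 2u² - 4u + 3: f₀=3, f₁=8.185185, f₂=16.037037, f₃=27, f₄=41.518519, f₅=60.037037, f₆=83.
(h/2)·[f₀ + 2f₁ + 2f₂ + 2f₃ + 2f₄ + 2f₅ + f₆] = 0.166667·(391.555556) = 65.2593.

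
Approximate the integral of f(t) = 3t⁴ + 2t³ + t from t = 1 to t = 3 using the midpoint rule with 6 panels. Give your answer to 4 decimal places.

h = (3 − 1)/6 = 0.333333.
Midpoints m₁,…,m₆ = 1.166667, 1.5, 1.833333, 2.166667, 2.5, 2.833333.
f(m₁)=9.900463, f(m₂)=23.4375, f(m₃)=48.048611, f(m₄)=88.622685, f(m₅)=150.9375, f(m₆)=241.659722.
h·[f(m₁) + f(m₂) + f(m₃) + f(m₄) + f(m₅) + f(m₆)] = 0.333333·(562.606481) = 187.5355.

187.5355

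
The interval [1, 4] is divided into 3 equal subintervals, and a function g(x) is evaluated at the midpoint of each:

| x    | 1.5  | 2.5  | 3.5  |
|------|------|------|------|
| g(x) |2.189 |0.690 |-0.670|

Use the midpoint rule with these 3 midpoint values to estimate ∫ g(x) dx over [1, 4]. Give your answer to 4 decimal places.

h = 1, n = 3.
h·[y(m₁) + y(m₂) + y(m₃)] = 1·(2.209) = 2.2090.

2.2090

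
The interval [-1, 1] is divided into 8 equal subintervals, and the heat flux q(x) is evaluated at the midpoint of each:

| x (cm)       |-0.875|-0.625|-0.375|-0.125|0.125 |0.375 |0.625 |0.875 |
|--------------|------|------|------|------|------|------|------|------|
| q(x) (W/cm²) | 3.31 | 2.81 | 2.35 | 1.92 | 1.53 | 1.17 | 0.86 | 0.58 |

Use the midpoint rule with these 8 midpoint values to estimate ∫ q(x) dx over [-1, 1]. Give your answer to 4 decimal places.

h = 0.25, n = 8.
h·[y(m₁) + y(m₂) + y(m₃) + y(m₄) + y(m₅) + y(m₆) + y(m₇) + y(m₈)] = 0.25·(14.53) = 3.6325.

3.6325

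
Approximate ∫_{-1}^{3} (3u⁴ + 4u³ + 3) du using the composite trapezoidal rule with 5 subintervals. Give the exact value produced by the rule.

261.27616

h = (3 − (-1))/5 = 0.8.
Nodes u₀,…,u₅ = -1, -0.2, 0.6, 1.4, 2.2, 3.
f(u) = 3u⁴ + 4u³ + 3: f₀=2, f₁=2.9728, f₂=4.2528, f₃=25.5008, f₄=115.8688, f₅=354.
(h/2)·[f₀ + 2f₁ + 2f₂ + 2f₃ + 2f₄ + f₅] = 0.4·(653.1904) = 261.27616.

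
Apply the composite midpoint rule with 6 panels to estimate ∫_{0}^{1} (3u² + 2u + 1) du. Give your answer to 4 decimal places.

h = (1 − 0)/6 = 0.166667.
Midpoints m₁,…,m₆ = 0.083333, 0.25, 0.416667, 0.583333, 0.75, 0.916667.
f(m₁)=1.1875, f(m₂)=1.6875, f(m₃)=2.354167, f(m₄)=3.1875, f(m₅)=4.1875, f(m₆)=5.354167.
h·[f(m₁) + f(m₂) + f(m₃) + f(m₄) + f(m₅) + f(m₆)] = 0.166667·(17.958333) = 2.9931.

2.9931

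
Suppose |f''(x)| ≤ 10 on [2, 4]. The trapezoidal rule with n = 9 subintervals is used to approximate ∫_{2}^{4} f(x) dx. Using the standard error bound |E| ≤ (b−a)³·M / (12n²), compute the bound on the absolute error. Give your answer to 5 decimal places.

0.08230

|E| ≤ (2)³·10 / (12·9²) = 80/972 = 0.08230.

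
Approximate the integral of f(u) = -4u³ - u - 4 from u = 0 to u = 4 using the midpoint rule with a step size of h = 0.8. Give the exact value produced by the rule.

-274.88

h = (4 − 0)/5 = 0.8.
Midpoints m₁,…,m₅ = 0.4, 1.2, 2, 2.8, 3.6.
f(m₁)=-4.656, f(m₂)=-12.112, f(m₃)=-38, f(m₄)=-94.608, f(m₅)=-194.224.
h·[f(m₁) + f(m₂) + f(m₃) + f(m₄) + f(m₅)] = 0.8·(-343.6) = -274.88.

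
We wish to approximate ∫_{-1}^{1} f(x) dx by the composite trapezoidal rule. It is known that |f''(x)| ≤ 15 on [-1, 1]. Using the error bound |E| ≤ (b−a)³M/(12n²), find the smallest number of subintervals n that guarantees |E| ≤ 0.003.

58

Need 120/(12n²) ≤ 0.003.
n² ≥ 120/(12·0.003) = 3333.33 ⇒ n ≥ 57.7350, so the smallest n is 58.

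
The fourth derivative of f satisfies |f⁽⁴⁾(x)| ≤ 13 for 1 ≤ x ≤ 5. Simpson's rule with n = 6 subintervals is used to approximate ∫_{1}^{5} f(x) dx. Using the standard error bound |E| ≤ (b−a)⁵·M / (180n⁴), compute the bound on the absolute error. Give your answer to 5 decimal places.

0.05706

|E| ≤ (4)⁵·13 / (180·6⁴) = 13312/233280 = 0.05706.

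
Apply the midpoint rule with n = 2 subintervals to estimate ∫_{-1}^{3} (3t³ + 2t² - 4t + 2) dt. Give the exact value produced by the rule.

56

h = (3 − (-1))/2 = 2.
Midpoints m₁,…,m₂ = 0, 2.
f(m₁)=2, f(m₂)=26.
h·[f(m₁) + f(m₂)] = 2·(28) = 56.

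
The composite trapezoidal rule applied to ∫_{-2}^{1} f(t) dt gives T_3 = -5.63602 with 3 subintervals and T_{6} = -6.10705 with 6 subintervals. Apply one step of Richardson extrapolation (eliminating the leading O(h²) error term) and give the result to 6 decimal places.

-6.264060

R = (4·T_{6} − T_3) / 3 = (4·(-6.10705) − (-5.63602))/3 = (-18.79218)/3 = -6.264060.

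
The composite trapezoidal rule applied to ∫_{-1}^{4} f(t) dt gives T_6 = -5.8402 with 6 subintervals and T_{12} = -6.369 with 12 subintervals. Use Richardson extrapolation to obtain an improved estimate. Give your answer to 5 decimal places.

-6.54527

R = (4·T_{12} − T_6) / 3 = (4·(-6.369) − (-5.8402))/3 = (-19.6358)/3 = -6.54527.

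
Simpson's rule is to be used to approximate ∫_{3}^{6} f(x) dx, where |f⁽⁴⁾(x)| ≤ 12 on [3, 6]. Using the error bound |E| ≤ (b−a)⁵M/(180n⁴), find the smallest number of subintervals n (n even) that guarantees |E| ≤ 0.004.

8

Need 2916/(180n⁴) ≤ 0.004.
n⁴ ≥ 2916/(180·0.004) = 4050 ⇒ n ≥ 7.9774, so the smallest even n is 8. (n must be even for Simpson's rule.)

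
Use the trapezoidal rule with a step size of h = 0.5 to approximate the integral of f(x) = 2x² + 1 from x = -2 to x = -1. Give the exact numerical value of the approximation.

h = (-1 − (-2))/2 = 0.5.
Nodes x₀,…,x₂ = -2, -1.5, -1.
f(x) = 2x² + 1: f₀=9, f₁=5.5, f₂=3.
(h/2)·[f₀ + 2f₁ + f₂] = 0.25·(23) = 5.75.

5.75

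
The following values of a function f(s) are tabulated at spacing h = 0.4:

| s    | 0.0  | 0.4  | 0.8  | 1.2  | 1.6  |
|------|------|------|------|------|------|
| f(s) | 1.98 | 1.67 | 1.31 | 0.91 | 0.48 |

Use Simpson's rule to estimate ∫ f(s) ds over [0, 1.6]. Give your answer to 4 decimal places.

h = 0.4, n = 4.
(h/3)·[y₀ + 4y₁ + 2y₂ + 4y₃ + y₄] = 0.133333·(15.40) = 2.0533.

2.0533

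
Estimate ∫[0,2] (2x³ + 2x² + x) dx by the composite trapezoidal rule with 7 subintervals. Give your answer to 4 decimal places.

15.5510

h = (2 − 0)/7 = 0.285714.
Nodes x₀,…,x₇ = 0, 0.285714, 0.571429, 0.857143, 1.142857, 1.428571, 1.714286, 2.
f(x) = 2x³ + 2x² + x: f₀=0, f₁=0.495627, f₂=1.597668, f₃=3.586006, f₄=6.740525, f₅=11.341108, f₆=17.667638, f₇=26.
(h/2)·[f₀ + 2f₁ + 2f₂ + 2f₃ + 2f₄ + 2f₅ + 2f₆ + f₇] = 0.142857·(108.857143) = 15.5510.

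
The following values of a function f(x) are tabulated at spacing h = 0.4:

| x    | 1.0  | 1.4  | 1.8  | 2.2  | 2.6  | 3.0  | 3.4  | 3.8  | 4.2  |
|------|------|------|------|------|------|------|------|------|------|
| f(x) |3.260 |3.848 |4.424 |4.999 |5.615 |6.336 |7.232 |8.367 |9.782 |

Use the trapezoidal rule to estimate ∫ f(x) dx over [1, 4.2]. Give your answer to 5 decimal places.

18.93680

h = 0.4, n = 8.
(h/2)·[y₀ + 2y₁ + 2y₂ + 2y₃ + 2y₄ + 2y₅ + 2y₆ + 2y₇ + y₈] = 0.2·(94.684) = 18.93680.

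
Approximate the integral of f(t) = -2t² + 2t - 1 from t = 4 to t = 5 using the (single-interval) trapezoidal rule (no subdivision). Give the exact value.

T = (b−a)/2 · [f(4) + f(5)] = 0.5·[(-25) + (-41)] = -33.

-33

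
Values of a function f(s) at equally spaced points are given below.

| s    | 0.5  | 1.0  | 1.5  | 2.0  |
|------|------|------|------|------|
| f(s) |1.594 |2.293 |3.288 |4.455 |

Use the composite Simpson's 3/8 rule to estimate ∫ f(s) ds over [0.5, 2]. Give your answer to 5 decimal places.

4.27350

h = 0.5, n = 3.
(3h/8)·[y₀ + 3y₁ + 3y₂ + y₃] = 0.1875·(22.792) = 4.27350.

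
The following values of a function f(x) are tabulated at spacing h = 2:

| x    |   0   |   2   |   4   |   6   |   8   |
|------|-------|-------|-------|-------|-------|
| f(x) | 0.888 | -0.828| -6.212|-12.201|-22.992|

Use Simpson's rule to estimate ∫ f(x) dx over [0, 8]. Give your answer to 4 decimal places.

h = 2, n = 4.
(h/3)·[y₀ + 4y₁ + 2y₂ + 4y₃ + y₄] = 0.666667·(-86.644) = -57.7627.

-57.7627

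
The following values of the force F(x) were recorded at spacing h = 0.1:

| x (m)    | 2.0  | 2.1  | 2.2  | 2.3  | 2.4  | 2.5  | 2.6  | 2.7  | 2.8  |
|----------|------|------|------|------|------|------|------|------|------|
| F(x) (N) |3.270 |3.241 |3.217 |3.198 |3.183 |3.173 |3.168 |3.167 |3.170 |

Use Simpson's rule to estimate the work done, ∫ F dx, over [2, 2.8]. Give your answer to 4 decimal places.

h = 0.1, n = 8.
(h/3)·[y₀ + 4y₁ + 2y₂ + 4y₃ + 2y₄ + 4y₅ + 2y₆ + 4y₇ + y₈] = 0.033333·(76.692) = 2.5564.

2.5564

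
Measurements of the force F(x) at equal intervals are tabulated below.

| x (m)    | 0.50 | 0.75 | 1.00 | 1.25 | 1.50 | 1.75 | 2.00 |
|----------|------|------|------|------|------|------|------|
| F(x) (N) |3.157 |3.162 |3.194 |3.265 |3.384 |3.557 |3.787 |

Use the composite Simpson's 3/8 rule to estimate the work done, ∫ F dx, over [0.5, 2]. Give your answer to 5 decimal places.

h = 0.25, n = 6.
(3h/8)·[y₀ + 3y₁ + 3y₂ + 2y₃ + 3y₄ + 3y₅ + y₆] = 0.09375·(53.365) = 5.00297.

5.00297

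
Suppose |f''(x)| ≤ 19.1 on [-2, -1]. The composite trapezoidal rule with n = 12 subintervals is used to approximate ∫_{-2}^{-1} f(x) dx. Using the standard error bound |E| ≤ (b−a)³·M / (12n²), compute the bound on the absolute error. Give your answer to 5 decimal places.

|E| ≤ (1)³·19.1 / (12·12²) = 19.1/1728 = 0.01105.

0.01105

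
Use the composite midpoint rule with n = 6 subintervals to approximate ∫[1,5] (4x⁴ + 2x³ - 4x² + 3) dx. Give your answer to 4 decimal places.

h = (5 − 1)/6 = 0.666667.
Midpoints m₁,…,m₆ = 1.333333, 2, 2.666667, 3.333333, 4, 4.666667.
f(m₁)=13.271605, f(m₂)=67, f(m₃)=214.753086, f(m₄)=526.456790, f(m₅)=1091, f(m₆)=2016.234568.
h·[f(m₁) + f(m₂) + f(m₃) + f(m₄) + f(m₅) + f(m₆)] = 0.666667·(3928.716049) = 2619.1440.

2619.1440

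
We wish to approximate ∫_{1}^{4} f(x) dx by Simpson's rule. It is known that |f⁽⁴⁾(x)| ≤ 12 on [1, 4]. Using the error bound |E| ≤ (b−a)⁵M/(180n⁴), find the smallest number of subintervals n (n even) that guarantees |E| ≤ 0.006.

8

Need 2916/(180n⁴) ≤ 0.006.
n⁴ ≥ 2916/(180·0.006) = 2700 ⇒ n ≥ 7.2084, so the smallest even n is 8. (n must be even for Simpson's rule.)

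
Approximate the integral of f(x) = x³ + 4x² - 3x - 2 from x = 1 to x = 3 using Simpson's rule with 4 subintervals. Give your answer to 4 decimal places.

38.6667

h = (3 − 1)/4 = 0.5.
Nodes x₀,…,x₄ = 1, 1.5, 2, 2.5, 3.
f(x) = x³ + 4x² - 3x - 2: f₀=0, f₁=5.875, f₂=16, f₃=31.125, f₄=52.
(h/3)·[f₀ + 4f₁ + 2f₂ + 4f₃ + f₄] = 0.166667·(232) = 38.6667.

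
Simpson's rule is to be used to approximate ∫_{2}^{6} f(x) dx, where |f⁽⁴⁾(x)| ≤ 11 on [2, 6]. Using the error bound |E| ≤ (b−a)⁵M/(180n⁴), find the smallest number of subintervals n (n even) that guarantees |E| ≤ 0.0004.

20

Need 11264/(180n⁴) ≤ 0.0004.
n⁴ ≥ 11264/(180·0.0004) = 156444 ⇒ n ≥ 19.8880, so the smallest even n is 20. (n must be even for Simpson's rule.)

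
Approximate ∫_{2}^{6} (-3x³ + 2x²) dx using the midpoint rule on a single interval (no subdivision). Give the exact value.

-640

M = (b−a)·f(4) = 4·(-160) = -640.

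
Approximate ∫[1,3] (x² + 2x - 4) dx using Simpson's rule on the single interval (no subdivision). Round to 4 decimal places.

S = (b−a)/6 · [f(1) + 4f(2) + f(3)] = 0.333333·[(-1) + 4·4 + 11] = 8.6667.

8.6667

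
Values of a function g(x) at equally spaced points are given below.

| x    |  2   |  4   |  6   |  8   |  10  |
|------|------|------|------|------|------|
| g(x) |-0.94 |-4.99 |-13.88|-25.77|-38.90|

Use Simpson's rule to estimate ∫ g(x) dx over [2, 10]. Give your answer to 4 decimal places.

-127.0933

h = 2, n = 4.
(h/3)·[y₀ + 4y₁ + 2y₂ + 4y₃ + y₄] = 0.666667·(-190.64) = -127.0933.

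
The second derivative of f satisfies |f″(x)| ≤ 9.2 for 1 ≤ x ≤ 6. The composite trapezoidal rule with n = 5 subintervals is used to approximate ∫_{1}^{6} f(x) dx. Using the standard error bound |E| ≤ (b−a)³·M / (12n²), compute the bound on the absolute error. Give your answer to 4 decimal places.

|E| ≤ (5)³·9.2 / (12·5²) = 1150/300 = 3.8333.

3.8333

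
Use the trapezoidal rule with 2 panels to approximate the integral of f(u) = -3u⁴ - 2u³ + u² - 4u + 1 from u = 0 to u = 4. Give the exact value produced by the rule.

h = (4 − 0)/2 = 2.
Nodes u₀,…,u₂ = 0, 2, 4.
f(u) = -3u⁴ - 2u³ + u² - 4u + 1: f₀=1, f₁=-67, f₂=-895.
(h/2)·[f₀ + 2f₁ + f₂] = 1·(-1028) = -1028.

-1028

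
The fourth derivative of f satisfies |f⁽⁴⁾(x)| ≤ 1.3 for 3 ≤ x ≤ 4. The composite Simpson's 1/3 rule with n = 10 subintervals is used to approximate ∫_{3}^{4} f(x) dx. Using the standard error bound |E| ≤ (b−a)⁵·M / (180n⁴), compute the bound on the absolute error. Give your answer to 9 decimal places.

0.000000722

|E| ≤ (1)⁵·1.3 / (180·10⁴) = 1.3/1800000 = 0.000000722.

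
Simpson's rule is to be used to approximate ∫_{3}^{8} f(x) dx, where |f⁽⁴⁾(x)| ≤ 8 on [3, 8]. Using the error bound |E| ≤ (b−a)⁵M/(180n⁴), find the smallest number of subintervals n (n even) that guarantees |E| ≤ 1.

Need 25000/(180n⁴) ≤ 1.
n⁴ ≥ 25000/(180·1) = 138.889 ⇒ n ≥ 3.4329, so the smallest even n is 4. (n must be even for Simpson's rule.)

4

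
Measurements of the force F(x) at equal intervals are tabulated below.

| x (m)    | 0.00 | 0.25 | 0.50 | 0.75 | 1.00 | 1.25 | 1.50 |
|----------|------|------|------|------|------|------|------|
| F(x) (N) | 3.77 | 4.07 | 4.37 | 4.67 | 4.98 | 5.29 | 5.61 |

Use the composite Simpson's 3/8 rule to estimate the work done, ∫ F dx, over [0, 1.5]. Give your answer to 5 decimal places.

7.01719

h = 0.25, n = 6.
(3h/8)·[y₀ + 3y₁ + 3y₂ + 2y₃ + 3y₄ + 3y₅ + y₆] = 0.09375·(74.85) = 7.01719.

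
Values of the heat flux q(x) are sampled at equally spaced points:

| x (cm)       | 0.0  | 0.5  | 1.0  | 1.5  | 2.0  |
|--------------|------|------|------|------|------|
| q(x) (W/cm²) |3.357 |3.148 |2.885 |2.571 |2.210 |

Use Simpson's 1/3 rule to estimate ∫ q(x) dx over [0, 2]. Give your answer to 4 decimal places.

h = 0.5, n = 4.
(h/3)·[y₀ + 4y₁ + 2y₂ + 4y₃ + y₄] = 0.166667·(34.213) = 5.7022.

5.7022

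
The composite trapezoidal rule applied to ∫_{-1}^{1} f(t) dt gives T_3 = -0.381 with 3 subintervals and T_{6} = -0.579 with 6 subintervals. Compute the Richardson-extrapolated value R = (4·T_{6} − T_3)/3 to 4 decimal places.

R = (4·T_{6} − T_3) / 3 = (4·(-0.579) − (-0.381))/3 = (-1.935)/3 = -0.6450.

-0.6450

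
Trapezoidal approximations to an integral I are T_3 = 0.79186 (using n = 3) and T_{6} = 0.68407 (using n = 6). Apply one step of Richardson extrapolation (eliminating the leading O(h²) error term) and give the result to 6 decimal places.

R = (4·T_{6} − T_3) / 3 = (4·0.68407 − 0.79186)/3 = (1.94442)/3 = 0.648140.

0.648140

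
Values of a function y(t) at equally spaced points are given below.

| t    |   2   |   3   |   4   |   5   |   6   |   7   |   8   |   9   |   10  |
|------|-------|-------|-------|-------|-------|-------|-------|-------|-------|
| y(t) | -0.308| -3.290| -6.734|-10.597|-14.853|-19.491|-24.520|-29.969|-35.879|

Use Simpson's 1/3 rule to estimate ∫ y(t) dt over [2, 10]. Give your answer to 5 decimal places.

h = 1, n = 8.
(h/3)·[y₀ + 4y₁ + 2y₂ + 4y₃ + 2y₄ + 4y₅ + 2y₆ + 4y₇ + y₈] = 0.333333·(-381.789) = -127.26300.

-127.26300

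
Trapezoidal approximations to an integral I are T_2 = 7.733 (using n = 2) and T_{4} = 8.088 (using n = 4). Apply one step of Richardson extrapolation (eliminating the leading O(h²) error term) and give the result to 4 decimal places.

R = (4·T_{4} − T_2) / 3 = (4·8.088 − 7.733)/3 = (24.619)/3 = 8.2063.

8.2063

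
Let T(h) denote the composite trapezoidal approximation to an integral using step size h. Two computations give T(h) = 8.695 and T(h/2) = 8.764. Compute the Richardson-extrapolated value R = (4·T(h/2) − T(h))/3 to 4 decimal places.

8.7870

R = (4·T(h/2) − T(h)) / 3 = (4·8.764 − 8.695)/3 = (26.361)/3 = 8.7870.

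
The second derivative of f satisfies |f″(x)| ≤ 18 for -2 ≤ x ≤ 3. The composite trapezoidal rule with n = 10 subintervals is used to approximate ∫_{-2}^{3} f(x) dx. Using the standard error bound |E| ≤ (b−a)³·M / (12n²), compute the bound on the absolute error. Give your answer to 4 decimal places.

1.8750

|E| ≤ (5)³·18 / (12·10²) = 2250/1200 = 1.8750.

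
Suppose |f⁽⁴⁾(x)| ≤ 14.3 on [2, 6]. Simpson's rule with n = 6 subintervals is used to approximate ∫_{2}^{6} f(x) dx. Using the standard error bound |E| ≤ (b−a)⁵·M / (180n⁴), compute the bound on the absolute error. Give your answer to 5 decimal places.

|E| ≤ (4)⁵·14.3 / (180·6⁴) = 14643.2/233280 = 0.06277.

0.06277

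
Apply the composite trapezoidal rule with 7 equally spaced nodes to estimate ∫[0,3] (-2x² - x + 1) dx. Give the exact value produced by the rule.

h = (3 − 0)/6 = 0.5.
Nodes x₀,…,x₆ = 0, 0.5, 1, 1.5, 2, 2.5, 3.
f(x) = -2x² - x + 1: f₀=1, f₁=0, f₂=-2, f₃=-5, f₄=-9, f₅=-14, f₆=-20.
(h/2)·[f₀ + 2f₁ + 2f₂ + 2f₃ + 2f₄ + 2f₅ + f₆] = 0.25·(-79) = -19.75.

-19.75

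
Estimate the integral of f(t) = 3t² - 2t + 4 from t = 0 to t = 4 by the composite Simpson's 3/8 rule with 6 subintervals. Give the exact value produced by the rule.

64

h = (4 − 0)/6 = 0.666667.
Nodes t₀,…,t₆ = 0, 0.666667, 1.333333, 2, 2.666667, 3.333333, 4.
f(t) = 3t² - 2t + 4: f₀=4, f₁=4, f₂=6.666667, f₃=12, f₄=20, f₅=30.666667, f₆=44.
(3h/8)·[f₀ + 3f₁ + 3f₂ + 2f₃ + 3f₄ + 3f₅ + f₆] = 0.25·(256) = 64.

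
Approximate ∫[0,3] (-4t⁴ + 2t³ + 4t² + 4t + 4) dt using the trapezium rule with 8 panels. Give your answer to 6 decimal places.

-92.040527

h = (3 − 0)/8 = 0.375.
Nodes t₀,…,t₈ = 0, 0.375, 0.75, 1.125, 1.5, 1.875, 2.25, 2.625, 3.
f(t) = -4t⁴ + 2t³ + 4t² + 4t + 4: f₀=4, f₁=6.0888671875, f₂=8.828125, f₃=10.0029296875, f₄=5.5, f₅=-10.6923828125, f₆=-46.484375, f₇=-111.6845703125, f₈=-218.
(h/2)·[f₀ + 2f₁ + 2f₂ + 2f₃ + 2f₄ + 2f₅ + 2f₆ + 2f₇ + f₈] = 0.1875·(-490.8828125) = -92.040527.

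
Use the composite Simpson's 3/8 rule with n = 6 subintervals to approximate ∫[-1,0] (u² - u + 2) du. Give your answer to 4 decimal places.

2.8333

h = (0 − (-1))/6 = 0.166667.
Nodes u₀,…,u₆ = -1, -0.833333, -0.666667, -0.5, -0.333333, -0.166667, 0.
f(u) = u² - u + 2: f₀=4, f₁=3.527778, f₂=3.111111, f₃=2.75, f₄=2.444444, f₅=2.194444, f₆=2.
(3h/8)·[f₀ + 3f₁ + 3f₂ + 2f₃ + 3f₄ + 3f₅ + f₆] = 0.0625·(45.333333) = 2.8333.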